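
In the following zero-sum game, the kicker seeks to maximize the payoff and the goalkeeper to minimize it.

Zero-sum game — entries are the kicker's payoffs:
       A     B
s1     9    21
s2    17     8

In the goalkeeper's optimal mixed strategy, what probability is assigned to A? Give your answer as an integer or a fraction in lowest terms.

13/21

Row minima are 9 and 8, so the kicker's maximin is 9; column maxima are 17 and 21, so the goalkeeper's minimax is 17. These differ, so the equilibrium is in mixed strategies.
Let the goalkeeper play A with probability q. The kicker is indifferent when 9q + 21(1−q) = 17q + 8(1−q), giving q = 13/21.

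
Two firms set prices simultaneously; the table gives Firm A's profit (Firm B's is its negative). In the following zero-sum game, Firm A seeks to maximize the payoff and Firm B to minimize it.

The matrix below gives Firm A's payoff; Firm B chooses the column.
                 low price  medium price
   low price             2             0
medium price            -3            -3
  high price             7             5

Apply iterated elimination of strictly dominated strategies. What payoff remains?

Row low price is strictly dominated by row high price (7>2, 5>0); eliminate low price.
Row medium price is strictly dominated by row high price (7>-3, 5>-3); eliminate medium price.
Column low price is strictly dominated by medium price for Firm B (5<7); eliminate low price.
Only (high price, medium price) remains, with payoff 5.

5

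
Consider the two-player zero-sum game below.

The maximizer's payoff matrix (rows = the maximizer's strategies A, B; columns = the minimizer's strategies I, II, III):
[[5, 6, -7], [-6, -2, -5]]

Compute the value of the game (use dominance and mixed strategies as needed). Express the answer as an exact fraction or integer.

-67/13

Column II is strictly dominated by I for the minimizer (it gives the maximizer more in every row).
The remaining 2×2 game on (A, B) × (I, III) has no saddle point. Let the maximizer play A with probability p; indifference gives 5p − 6(1−p) = −7p − 5(1−p), so p = 1/13.
Similarly the minimizer's optimal q on I is 2/13, and the value is 5·(2/13) + (-7)·(11/13) = -67/13.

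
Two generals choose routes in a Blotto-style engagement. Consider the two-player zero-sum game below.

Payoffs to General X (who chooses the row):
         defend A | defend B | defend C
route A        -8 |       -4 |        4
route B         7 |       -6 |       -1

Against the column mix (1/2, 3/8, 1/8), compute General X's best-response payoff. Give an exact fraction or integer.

9/8

route A: (-8)·(1/2) + (-4)·(3/8) + (4)·(1/8) = -5.
route B: (7)·(1/2) + (-6)·(3/8) + (-1)·(1/8) = 9/8.
The best pure response is route B with expected payoff 9/8.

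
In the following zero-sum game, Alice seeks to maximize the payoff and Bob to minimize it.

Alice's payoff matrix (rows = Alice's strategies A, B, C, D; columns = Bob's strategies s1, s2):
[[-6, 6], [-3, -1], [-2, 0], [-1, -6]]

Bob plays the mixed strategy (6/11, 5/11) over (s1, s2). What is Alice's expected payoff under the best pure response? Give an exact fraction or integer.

A: (-6)·(6/11) + (6)·(5/11) = -6/11.
B: (-3)·(6/11) + (-1)·(5/11) = -23/11.
C: (-2)·(6/11) + (0)·(5/11) = -12/11.
D: (-1)·(6/11) + (-6)·(5/11) = -36/11.
The best pure response is A with expected payoff -6/11.

-6/11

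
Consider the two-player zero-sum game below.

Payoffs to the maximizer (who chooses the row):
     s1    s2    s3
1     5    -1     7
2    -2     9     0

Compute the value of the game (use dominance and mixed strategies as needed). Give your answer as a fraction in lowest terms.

43/17

Column s3 is strictly dominated by s1 for the minimizer (it gives the maximizer more in every row).
The remaining 2×2 game on (1, 2) × (s1, s2) has no saddle point. Let the maximizer play 1 with probability p; indifference gives 5p − 2(1−p) = −p + 9(1−p), so p = 11/17.
Similarly the minimizer's optimal q on s1 is 10/17, and the value is 5·(10/17) + (-1)·(7/17) = 43/17.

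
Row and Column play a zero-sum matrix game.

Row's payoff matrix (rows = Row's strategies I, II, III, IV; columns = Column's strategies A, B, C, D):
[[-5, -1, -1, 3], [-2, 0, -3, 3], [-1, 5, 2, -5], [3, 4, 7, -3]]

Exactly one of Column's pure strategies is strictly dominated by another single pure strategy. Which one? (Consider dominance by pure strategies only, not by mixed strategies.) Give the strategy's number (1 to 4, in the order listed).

Column prefers columns that give Row less. Compare B with A: -5 < -1, -2 < 0, -1 < 5, 3 < 4.
So A strictly dominates B for Column; B is strictly dominated.

2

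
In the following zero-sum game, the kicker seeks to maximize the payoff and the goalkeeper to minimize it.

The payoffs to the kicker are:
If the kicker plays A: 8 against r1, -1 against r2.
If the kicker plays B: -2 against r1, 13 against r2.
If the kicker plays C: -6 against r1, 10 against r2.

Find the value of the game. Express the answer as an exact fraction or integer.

17/4

Row C is strictly dominated by row B, so the kicker never plays it.
The remaining 2×2 game on (A, B) × (r1, r2) has no saddle point. Let the kicker play A with probability p; indifference gives 8p − 2(1−p) = −p + 13(1−p), so p = 5/8.
Similarly the goalkeeper's optimal q on r1 is 7/12, and the value is 8·(7/12) + (-1)·(5/12) = 17/4.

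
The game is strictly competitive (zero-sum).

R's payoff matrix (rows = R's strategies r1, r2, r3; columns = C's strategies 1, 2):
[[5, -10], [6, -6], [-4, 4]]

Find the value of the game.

0

Row r1 is strictly dominated by row r2, so R never plays it.
The remaining 2×2 game on (r2, r3) × (1, 2) has no saddle point. Let R play r2 with probability p; indifference gives 6p − 4(1−p) = −6p + 4(1−p), so p = 2/5.
Similarly C's optimal q on 1 is 1/2, and the value is 6·(1/2) + (-6)·(1/2) = 0.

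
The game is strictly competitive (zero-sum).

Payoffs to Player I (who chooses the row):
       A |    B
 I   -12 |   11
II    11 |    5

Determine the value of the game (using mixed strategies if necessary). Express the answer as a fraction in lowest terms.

Row minima are -12 and 5, so Player I's maximin is 5; column maxima are 11 and 11, so Player II's minimax is 11. These differ, so the equilibrium is in mixed strategies.
Let Player I play I with probability p. Player II is indifferent when −12p + 11(1−p) = 11p + 5(1−p), giving p = 6/29.
Let Player II play A with probability q. Player I is indifferent when −12q + 11(1−q) = 11q + 5(1−q), giving q = 6/29.
The value is -12·(6/29) + (11)·(23/29) = 181/29.

181/29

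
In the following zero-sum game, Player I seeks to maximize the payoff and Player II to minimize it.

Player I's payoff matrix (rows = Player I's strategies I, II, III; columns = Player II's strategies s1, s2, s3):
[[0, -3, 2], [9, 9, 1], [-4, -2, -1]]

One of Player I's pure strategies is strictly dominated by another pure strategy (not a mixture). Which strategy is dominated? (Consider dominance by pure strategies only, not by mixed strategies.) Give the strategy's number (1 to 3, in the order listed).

Compare III with II: 9 > -4, 9 > -2, 1 > -1.
So II strictly dominates III for Player I; III is strictly dominated.

3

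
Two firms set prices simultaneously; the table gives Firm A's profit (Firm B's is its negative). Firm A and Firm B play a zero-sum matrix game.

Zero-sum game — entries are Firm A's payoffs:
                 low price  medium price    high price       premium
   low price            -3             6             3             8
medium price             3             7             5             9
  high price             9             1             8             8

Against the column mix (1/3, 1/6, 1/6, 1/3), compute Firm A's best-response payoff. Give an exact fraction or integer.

43/6

low price: (-3)·(1/3) + (6)·(1/6) + (3)·(1/6) + (8)·(1/3) = 19/6.
medium price: (3)·(1/3) + (7)·(1/6) + (5)·(1/6) + (9)·(1/3) = 6.
high price: (9)·(1/3) + (1)·(1/6) + (8)·(1/6) + (8)·(1/3) = 43/6.
The best pure response is high price with expected payoff 43/6.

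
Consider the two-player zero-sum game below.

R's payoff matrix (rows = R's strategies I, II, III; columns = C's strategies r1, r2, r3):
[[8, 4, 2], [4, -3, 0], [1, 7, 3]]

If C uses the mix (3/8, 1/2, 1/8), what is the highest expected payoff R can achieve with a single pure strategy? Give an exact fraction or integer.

21/4

I: (8)·(3/8) + (4)·(1/2) + (2)·(1/8) = 21/4.
II: (4)·(3/8) + (-3)·(1/2) + (0)·(1/8) = 0.
III: (1)·(3/8) + (7)·(1/2) + (3)·(1/8) = 17/4.
The best pure response is I with expected payoff 21/4.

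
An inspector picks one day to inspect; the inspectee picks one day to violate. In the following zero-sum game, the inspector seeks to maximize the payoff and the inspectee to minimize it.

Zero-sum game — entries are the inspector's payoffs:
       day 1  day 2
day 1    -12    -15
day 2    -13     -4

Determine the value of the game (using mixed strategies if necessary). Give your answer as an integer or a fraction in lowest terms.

Row minima are -15 and -13, so the inspector's maximin is -13; column maxima are -12 and -4, so the inspectee's minimax is -12. These differ, so the equilibrium is in mixed strategies.
Let the inspector play day 1 with probability p. The inspectee is indifferent when −12p − 13(1−p) = −15p − 4(1−p), giving p = 3/4.
Let the inspectee play day 1 with probability q. The inspector is indifferent when −12q − 15(1−q) = −13q − 4(1−q), giving q = 11/12.
The value is -12·(11/12) + (-15)·(1/12) = -49/4.

-49/4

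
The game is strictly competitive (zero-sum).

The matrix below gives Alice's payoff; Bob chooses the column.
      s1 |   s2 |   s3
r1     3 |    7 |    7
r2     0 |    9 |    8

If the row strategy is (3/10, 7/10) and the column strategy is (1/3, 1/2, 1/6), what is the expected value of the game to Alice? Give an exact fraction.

347/60

Against (1/3, 1/2, 1/6), each row's expected payoff is r1: 17/3; r2: 35/6.
Taking the (3/10, 7/10)-weighted average: (3/10)·(17/3) + (7/10)·(35/6) = 347/60.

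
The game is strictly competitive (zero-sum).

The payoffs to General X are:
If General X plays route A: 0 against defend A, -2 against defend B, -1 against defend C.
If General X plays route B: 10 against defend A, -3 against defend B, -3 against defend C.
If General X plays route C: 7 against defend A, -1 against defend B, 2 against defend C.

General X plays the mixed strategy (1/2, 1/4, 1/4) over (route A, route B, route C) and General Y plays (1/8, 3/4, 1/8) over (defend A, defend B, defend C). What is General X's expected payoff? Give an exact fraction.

-17/16

Against (1/8, 3/4, 1/8), each row's expected payoff is route A: -13/8; route B: -11/8; route C: 3/8.
Taking the (1/2, 1/4, 1/4)-weighted average: (1/2)·(-13/8) + (1/4)·(-11/8) + (1/4)·(3/8) = -17/16.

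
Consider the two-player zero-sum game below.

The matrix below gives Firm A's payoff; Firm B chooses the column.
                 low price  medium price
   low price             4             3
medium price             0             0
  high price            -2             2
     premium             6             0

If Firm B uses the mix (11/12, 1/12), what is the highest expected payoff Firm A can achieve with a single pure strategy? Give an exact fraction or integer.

low price: (4)·(11/12) + (3)·(1/12) = 47/12.
medium price: (0)·(11/12) + (0)·(1/12) = 0.
high price: (-2)·(11/12) + (2)·(1/12) = -5/3.
premium: (6)·(11/12) + (0)·(1/12) = 11/2.
The best pure response is premium with expected payoff 11/2.

11/2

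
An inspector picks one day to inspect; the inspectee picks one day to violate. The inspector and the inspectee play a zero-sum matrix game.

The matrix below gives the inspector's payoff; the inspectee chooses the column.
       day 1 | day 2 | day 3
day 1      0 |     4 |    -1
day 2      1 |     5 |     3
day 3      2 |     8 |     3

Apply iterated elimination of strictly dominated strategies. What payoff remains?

Column day 2 is strictly dominated by day 1 for the inspectee (0<4, 1<5, 2<8); eliminate day 2.
Row day 1 is strictly dominated by row day 2 (1>0, 3>-1); eliminate day 1.
Column day 3 is strictly dominated by day 1 for the inspectee (1<3, 2<3); eliminate day 3.
Row day 2 is strictly dominated by row day 3 (2>1); eliminate day 2.
Only (day 3, day 1) remains, with payoff 2.

2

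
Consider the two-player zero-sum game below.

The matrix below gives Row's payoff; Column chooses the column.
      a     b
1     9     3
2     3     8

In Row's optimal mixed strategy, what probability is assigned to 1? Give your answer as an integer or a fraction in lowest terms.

5/11

Row minima are 3 and 3, so Row's maximin is 3; column maxima are 9 and 8, so Column's minimax is 8. These differ, so the equilibrium is in mixed strategies.
Let Row play 1 with probability p. Column is indifferent when 9p + 3(1−p) = 3p + 8(1−p), giving p = 5/11.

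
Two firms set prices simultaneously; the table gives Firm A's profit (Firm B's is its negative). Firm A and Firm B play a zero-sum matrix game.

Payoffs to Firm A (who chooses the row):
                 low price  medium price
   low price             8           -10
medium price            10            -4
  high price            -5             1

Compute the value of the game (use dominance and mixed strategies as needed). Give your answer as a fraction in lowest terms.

Row low price is strictly dominated by row medium price, so Firm A never plays it.
The remaining 2×2 game on (medium price, high price) × (low price, medium price) has no saddle point. Let Firm A play medium price with probability p; indifference gives 10p − 5(1−p) = −4p + (1−p), so p = 3/10.
Similarly Firm B's optimal q on low price is 1/4, and the value is 10·(1/4) + (-4)·(3/4) = -1/2.

-1/2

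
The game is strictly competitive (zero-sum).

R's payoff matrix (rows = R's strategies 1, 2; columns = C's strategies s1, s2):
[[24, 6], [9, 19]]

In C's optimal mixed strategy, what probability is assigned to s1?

Row minima are 6 and 9, so R's maximin is 9; column maxima are 24 and 19, so C's minimax is 19. These differ, so the equilibrium is in mixed strategies.
Let C play s1 with probability q. R is indifferent when 24q + 6(1−q) = 9q + 19(1−q), giving q = 13/28.

13/28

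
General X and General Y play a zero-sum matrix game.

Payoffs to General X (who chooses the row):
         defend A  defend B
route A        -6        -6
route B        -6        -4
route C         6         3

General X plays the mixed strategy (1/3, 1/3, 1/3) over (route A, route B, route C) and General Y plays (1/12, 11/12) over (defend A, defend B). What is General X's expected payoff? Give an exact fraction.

-83/36

Against (1/12, 11/12), each row's expected payoff is route A: -6; route B: -25/6; route C: 13/4.
Taking the (1/3, 1/3, 1/3)-weighted average: (1/3)·(-6) + (1/3)·(-25/6) + (1/3)·(13/4) = -83/36.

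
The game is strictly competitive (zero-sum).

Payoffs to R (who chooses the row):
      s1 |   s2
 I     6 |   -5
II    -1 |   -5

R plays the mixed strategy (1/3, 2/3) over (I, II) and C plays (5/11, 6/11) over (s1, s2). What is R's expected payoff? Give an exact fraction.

Against (5/11, 6/11), each row's expected payoff is I: 0; II: -35/11.
Taking the (1/3, 2/3)-weighted average: (1/3)·(0) + (2/3)·(-35/11) = -70/33.

-70/33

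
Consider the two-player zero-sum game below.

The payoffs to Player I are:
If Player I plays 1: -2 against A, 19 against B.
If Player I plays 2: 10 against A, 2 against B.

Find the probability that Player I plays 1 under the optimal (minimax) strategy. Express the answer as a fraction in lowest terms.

8/29

Row minima are -2 and 2, so Player I's maximin is 2; column maxima are 10 and 19, so Player II's minimax is 10. These differ, so the equilibrium is in mixed strategies.
Let Player I play 1 with probability p. Player II is indifferent when −2p + 10(1−p) = 19p + 2(1−p), giving p = 8/29.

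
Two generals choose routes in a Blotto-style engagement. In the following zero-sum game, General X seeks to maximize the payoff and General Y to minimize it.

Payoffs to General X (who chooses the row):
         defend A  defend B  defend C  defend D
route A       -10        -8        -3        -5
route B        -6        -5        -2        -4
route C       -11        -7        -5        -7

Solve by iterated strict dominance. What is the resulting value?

-6

Row route A is strictly dominated by row route B (-6>-10, -5>-8, -2>-3, -4>-5); eliminate route A.
Column defend C is strictly dominated by defend A for General Y (-6<-2, -11<-5); eliminate defend C.
Column defend B is strictly dominated by defend A for General Y (-6<-5, -11<-7); eliminate defend B.
Column defend D is strictly dominated by defend A for General Y (-6<-4, -11<-7); eliminate defend D.
Row route C is strictly dominated by row route B (-6>-11); eliminate route C.
Only (route B, defend A) remains, with payoff -6.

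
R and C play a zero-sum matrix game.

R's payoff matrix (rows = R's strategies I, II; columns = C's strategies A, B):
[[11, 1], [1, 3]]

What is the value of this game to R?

Row minima are 1 and 1, so R's maximin is 1; column maxima are 11 and 3, so C's minimax is 3. These differ, so the equilibrium is in mixed strategies.
Let R play I with probability p. C is indifferent when 11p + (1−p) = p + 3(1−p), giving p = 1/6.
Let C play A with probability q. R is indifferent when 11q + (1−q) = q + 3(1−q), giving q = 1/6.
The value is 11·(1/6) + (1)·(5/6) = 8/3.

8/3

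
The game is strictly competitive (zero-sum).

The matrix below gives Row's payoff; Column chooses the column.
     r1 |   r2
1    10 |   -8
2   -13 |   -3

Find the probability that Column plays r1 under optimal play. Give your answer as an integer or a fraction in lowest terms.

5/28

Row minima are -8 and -13, so Row's maximin is -8; column maxima are 10 and -3, so Column's minimax is -3. These differ, so the equilibrium is in mixed strategies.
Let Column play r1 with probability q. Row is indifferent when 10q − 8(1−q) = −13q − 3(1−q), giving q = 5/28.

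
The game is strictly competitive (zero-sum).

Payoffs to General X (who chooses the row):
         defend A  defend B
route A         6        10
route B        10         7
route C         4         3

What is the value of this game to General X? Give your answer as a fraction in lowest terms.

Row route C is strictly dominated by row route B, so General X never plays it.
The remaining 2×2 game on (route A, route B) × (defend A, defend B) has no saddle point. Let General X play route A with probability p; indifference gives 6p + 10(1−p) = 10p + 7(1−p), so p = 3/7.
Similarly General Y's optimal q on defend A is 3/7, and the value is 6·(3/7) + (10)·(4/7) = 58/7.

58/7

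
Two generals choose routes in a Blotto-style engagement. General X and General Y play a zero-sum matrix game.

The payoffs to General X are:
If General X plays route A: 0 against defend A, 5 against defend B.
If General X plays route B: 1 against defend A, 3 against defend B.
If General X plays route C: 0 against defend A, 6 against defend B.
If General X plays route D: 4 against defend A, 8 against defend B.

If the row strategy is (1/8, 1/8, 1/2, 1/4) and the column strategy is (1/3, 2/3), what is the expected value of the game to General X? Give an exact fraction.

35/8

Against (1/3, 2/3), each row's expected payoff is route A: 10/3; route B: 7/3; route C: 4; route D: 20/3.
Taking the (1/8, 1/8, 1/2, 1/4)-weighted average: (1/8)·(10/3) + (1/8)·(7/3) + (1/2)·(4) + (1/4)·(20/3) = 35/8.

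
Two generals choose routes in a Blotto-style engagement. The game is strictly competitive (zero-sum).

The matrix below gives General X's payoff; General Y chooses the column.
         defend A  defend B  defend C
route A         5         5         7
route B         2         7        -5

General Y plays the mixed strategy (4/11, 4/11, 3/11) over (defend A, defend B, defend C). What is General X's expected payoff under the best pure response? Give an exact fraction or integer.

61/11

route A: (5)·(4/11) + (5)·(4/11) + (7)·(3/11) = 61/11.
route B: (2)·(4/11) + (7)·(4/11) + (-5)·(3/11) = 21/11.
The best pure response is route A with expected payoff 61/11.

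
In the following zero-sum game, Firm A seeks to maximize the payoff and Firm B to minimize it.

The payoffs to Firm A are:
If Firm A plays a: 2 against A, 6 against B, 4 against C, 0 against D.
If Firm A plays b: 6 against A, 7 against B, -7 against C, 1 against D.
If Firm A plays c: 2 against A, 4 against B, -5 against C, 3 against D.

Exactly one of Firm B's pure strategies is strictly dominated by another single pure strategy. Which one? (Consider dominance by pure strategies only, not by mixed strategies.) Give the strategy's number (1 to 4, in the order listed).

2

Firm B prefers columns that give Firm A less. Compare B with A: 2 < 6, 6 < 7, 2 < 4.
So A strictly dominates B for Firm B; B is strictly dominated.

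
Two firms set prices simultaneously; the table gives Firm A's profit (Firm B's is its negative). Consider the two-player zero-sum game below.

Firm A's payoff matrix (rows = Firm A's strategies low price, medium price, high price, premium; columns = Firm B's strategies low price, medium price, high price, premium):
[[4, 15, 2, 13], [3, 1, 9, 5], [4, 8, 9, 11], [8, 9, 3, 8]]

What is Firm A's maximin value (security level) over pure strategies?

4

The worst-case payoff for each row is low price: 2, medium price: 1, high price: 4, premium: 3.
The best of these is 4.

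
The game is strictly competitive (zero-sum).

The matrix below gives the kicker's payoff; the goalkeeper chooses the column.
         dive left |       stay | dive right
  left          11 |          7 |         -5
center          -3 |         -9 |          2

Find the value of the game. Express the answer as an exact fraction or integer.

-31/23

Column dive left is strictly dominated by stay for the goalkeeper (it gives the kicker more in every row).
The remaining 2×2 game on (left, center) × (stay, dive right) has no saddle point. Let the kicker play left with probability p; indifference gives 7p − 9(1−p) = −5p + 2(1−p), so p = 11/23.
Similarly the goalkeeper's optimal q on stay is 7/23, and the value is 7·(7/23) + (-5)·(16/23) = -31/23.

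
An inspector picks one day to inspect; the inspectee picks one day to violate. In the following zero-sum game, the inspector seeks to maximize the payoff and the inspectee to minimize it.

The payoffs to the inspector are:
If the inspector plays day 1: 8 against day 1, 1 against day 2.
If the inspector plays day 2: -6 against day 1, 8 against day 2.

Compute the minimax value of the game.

10/3

Row minima are 1 and -6, so the inspector's maximin is 1; column maxima are 8 and 8, so the inspectee's minimax is 8. These differ, so the equilibrium is in mixed strategies.
Let the inspector play day 1 with probability p. The inspectee is indifferent when 8p − 6(1−p) = p + 8(1−p), giving p = 2/3.
Let the inspectee play day 1 with probability q. The inspector is indifferent when 8q + (1−q) = −6q + 8(1−q), giving q = 1/3.
The value is 8·(1/3) + (1)·(2/3) = 10/3.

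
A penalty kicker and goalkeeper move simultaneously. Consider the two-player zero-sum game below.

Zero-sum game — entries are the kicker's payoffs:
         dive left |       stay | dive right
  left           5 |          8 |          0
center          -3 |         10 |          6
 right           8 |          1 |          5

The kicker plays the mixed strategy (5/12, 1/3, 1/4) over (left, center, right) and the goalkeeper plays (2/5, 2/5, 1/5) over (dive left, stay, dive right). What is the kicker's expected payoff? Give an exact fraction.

Against (2/5, 2/5, 1/5), each row's expected payoff is left: 26/5; center: 4; right: 23/5.
Taking the (5/12, 1/3, 1/4)-weighted average: (5/12)·(26/5) + (1/3)·(4) + (1/4)·(23/5) = 93/20.

93/20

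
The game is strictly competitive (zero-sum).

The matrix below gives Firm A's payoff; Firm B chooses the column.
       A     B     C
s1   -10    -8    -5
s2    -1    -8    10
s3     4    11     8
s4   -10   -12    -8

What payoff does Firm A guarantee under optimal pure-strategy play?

4

Row minima: -10, -8, 4, -12 → Firm A's maximin is 4.
Column maxima: 4, 11, 10 → Firm B's minimax is 4.
They coincide at (s3, A), so the value is 4.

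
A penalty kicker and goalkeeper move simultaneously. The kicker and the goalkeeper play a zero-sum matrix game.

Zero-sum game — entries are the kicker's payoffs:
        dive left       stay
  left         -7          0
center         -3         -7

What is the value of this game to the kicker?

-49/11

Row minima are -7 and -7, so the kicker's maximin is -7; column maxima are -3 and 0, so the goalkeeper's minimax is -3. These differ, so the equilibrium is in mixed strategies.
Let the kicker play left with probability p. The goalkeeper is indifferent when −7p − 3(1−p) = −7(1−p), giving p = 4/11.
Let the goalkeeper play dive left with probability q. The kicker is indifferent when −7q = −3q − 7(1−q), giving q = 7/11.
The value is -7·(7/11) + (0)·(4/11) = -49/11.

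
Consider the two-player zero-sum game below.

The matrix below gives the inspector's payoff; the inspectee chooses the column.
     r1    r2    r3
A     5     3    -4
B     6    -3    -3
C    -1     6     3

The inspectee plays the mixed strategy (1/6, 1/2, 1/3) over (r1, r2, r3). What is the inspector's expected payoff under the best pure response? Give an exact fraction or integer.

23/6

A: (5)·(1/6) + (3)·(1/2) + (-4)·(1/3) = 1.
B: (6)·(1/6) + (-3)·(1/2) + (-3)·(1/3) = -3/2.
C: (-1)·(1/6) + (6)·(1/2) + (3)·(1/3) = 23/6.
The best pure response is C with expected payoff 23/6.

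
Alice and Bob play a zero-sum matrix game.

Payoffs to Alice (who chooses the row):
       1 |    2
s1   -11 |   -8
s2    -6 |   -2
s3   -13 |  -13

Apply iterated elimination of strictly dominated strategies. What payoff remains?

-6

Row s1 is strictly dominated by row s2 (-6>-11, -2>-8); eliminate s1.
Row s3 is strictly dominated by row s2 (-6>-13, -2>-13); eliminate s3.
Column 2 is strictly dominated by 1 for Bob (-6<-2); eliminate 2.
Only (s2, 1) remains, with payoff -6.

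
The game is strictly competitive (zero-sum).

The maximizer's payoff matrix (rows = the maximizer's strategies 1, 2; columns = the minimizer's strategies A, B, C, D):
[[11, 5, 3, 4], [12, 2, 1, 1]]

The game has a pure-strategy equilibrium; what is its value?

Row minima: 3, 1 → the maximizer's maximin is 3.
Column maxima: 12, 5, 3, 4 → the minimizer's minimax is 3.
They coincide at (1, C), so the value is 3.

3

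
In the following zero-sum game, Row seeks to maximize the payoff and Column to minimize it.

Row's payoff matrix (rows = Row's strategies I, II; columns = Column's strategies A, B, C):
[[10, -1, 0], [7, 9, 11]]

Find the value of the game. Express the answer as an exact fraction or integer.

97/13

Column C is strictly dominated by B for Column (it gives Row more in every row).
The remaining 2×2 game on (I, II) × (A, B) has no saddle point. Let Row play I with probability p; indifference gives 10p + 7(1−p) = −p + 9(1−p), so p = 2/13.
Similarly Column's optimal q on A is 10/13, and the value is 10·(10/13) + (-1)·(3/13) = 97/13.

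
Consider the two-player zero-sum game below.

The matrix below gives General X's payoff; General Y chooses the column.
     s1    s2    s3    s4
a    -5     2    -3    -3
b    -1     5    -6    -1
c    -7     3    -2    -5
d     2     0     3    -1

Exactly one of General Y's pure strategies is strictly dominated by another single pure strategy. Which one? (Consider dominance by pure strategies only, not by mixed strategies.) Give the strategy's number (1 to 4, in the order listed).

2

General Y prefers columns that give General X less. Compare s2 with s4: -3 < 2, -1 < 5, -5 < 3, -1 < 0.
So s4 strictly dominates s2 for General Y; s2 is strictly dominated.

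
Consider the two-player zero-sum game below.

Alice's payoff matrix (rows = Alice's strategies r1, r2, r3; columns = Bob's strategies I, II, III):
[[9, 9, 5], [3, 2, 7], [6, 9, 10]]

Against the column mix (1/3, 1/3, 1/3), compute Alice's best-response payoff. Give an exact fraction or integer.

25/3

r1: (9)·(1/3) + (9)·(1/3) + (5)·(1/3) = 23/3.
r2: (3)·(1/3) + (2)·(1/3) + (7)·(1/3) = 4.
r3: (6)·(1/3) + (9)·(1/3) + (10)·(1/3) = 25/3.
The best pure response is r3 with expected payoff 25/3.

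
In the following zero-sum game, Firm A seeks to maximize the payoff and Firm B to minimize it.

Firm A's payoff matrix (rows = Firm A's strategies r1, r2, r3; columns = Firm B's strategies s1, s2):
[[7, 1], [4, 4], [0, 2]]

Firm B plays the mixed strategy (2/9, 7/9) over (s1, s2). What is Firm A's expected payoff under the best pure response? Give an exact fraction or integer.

4

r1: (7)·(2/9) + (1)·(7/9) = 7/3.
r2: (4)·(2/9) + (4)·(7/9) = 4.
r3: (0)·(2/9) + (2)·(7/9) = 14/9.
The best pure response is r2 with expected payoff 4.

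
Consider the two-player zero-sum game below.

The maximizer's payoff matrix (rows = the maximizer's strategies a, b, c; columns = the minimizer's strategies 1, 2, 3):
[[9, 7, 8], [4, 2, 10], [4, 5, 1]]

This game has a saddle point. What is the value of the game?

7

Row minima: 7, 2, 1 → the maximizer's maximin is 7.
Column maxima: 9, 7, 10 → the minimizer's minimax is 7.
They coincide at (a, 2), so the value is 7.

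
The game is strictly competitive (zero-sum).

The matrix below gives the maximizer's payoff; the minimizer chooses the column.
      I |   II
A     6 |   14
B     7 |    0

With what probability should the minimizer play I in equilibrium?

14/15

Row minima are 6 and 0, so the maximizer's maximin is 6; column maxima are 7 and 14, so the minimizer's minimax is 7. These differ, so the equilibrium is in mixed strategies.
Let the minimizer play I with probability q. The maximizer is indifferent when 6q + 14(1−q) = 7q, giving q = 14/15.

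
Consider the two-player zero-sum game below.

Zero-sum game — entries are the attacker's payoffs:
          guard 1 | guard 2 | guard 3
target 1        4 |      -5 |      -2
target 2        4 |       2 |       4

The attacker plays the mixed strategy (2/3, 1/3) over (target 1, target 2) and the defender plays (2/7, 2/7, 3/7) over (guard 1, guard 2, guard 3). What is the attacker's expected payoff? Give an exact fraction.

Against (2/7, 2/7, 3/7), each row's expected payoff is target 1: -8/7; target 2: 24/7.
Taking the (2/3, 1/3)-weighted average: (2/3)·(-8/7) + (1/3)·(24/7) = 8/21.

8/21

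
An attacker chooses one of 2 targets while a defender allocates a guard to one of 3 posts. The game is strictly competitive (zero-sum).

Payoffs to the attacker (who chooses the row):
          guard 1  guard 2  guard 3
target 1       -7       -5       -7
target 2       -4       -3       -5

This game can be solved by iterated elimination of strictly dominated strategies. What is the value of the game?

-5

Column guard 2 is strictly dominated by guard 1 for the defender (-7<-5, -4<-3); eliminate guard 2.
Row target 1 is strictly dominated by row target 2 (-4>-7, -5>-7); eliminate target 1.
Column guard 1 is strictly dominated by guard 3 for the defender (-5<-4); eliminate guard 1.
Only (target 2, guard 3) remains, with payoff -5.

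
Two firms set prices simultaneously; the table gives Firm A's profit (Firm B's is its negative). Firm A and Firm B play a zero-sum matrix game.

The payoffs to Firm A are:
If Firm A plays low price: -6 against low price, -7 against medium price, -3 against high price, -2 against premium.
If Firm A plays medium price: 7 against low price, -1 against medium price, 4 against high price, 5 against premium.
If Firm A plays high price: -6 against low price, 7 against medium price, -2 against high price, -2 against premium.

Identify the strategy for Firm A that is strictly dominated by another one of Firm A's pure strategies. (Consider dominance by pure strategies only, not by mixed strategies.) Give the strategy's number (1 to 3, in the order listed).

1

Compare low price with medium price: 7 > -6, -1 > -7, 4 > -3, 5 > -2.
So medium price strictly dominates low price for Firm A; low price is strictly dominated.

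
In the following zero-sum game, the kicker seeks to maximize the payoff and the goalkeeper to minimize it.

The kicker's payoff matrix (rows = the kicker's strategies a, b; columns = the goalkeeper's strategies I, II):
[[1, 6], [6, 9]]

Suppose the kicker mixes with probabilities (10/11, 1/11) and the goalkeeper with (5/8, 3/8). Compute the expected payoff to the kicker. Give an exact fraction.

Against (5/8, 3/8), each row's expected payoff is a: 23/8; b: 57/8.
Taking the (10/11, 1/11)-weighted average: (10/11)·(23/8) + (1/11)·(57/8) = 287/88.

287/88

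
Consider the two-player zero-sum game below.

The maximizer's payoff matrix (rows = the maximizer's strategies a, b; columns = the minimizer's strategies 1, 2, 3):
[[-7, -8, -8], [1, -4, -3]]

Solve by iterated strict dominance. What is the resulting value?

-4

Column 1 is strictly dominated by 2 for the minimizer (-8<-7, -4<1); eliminate 1.
Row a is strictly dominated by row b (-4>-8, -3>-8); eliminate a.
Column 3 is strictly dominated by 2 for the minimizer (-4<-3); eliminate 3.
Only (b, 2) remains, with payoff -4.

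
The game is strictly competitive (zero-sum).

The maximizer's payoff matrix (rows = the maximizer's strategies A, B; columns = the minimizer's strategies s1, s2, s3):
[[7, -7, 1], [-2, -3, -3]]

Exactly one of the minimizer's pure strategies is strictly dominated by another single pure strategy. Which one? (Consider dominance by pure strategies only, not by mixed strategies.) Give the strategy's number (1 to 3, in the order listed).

1

The minimizer prefers columns that give the maximizer less. Compare s1 with s2: -7 < 7, -3 < -2.
So s2 strictly dominates s1 for the minimizer; s1 is strictly dominated.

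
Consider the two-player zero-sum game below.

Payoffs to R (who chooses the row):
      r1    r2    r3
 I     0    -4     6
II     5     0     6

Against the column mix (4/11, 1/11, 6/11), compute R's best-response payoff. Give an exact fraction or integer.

56/11

I: (0)·(4/11) + (-4)·(1/11) + (6)·(6/11) = 32/11.
II: (5)·(4/11) + (0)·(1/11) + (6)·(6/11) = 56/11.
The best pure response is II with expected payoff 56/11.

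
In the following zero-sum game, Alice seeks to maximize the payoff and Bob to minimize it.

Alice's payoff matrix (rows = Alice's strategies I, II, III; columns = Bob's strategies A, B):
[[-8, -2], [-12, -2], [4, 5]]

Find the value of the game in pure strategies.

Row minima: -8, -12, 4 → Alice's maximin is 4.
Column maxima: 4, 5 → Bob's minimax is 4.
They coincide at (III, A), so the value is 4.

4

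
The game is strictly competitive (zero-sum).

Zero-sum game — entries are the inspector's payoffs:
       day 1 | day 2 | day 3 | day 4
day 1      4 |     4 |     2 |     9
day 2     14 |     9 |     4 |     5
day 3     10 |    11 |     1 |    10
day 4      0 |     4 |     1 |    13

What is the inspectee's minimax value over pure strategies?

The worst case (largest entry) in each column is day 1: 14, day 2: 11, day 3: 4, day 4: 13.
The best (smallest) of these is 4.

4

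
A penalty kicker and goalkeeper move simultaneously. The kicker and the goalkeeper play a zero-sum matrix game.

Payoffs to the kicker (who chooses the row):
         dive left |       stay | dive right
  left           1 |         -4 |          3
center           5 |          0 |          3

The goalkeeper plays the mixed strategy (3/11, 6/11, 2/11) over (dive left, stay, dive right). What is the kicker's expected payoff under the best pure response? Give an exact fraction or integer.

left: (1)·(3/11) + (-4)·(6/11) + (3)·(2/11) = -15/11.
center: (5)·(3/11) + (0)·(6/11) + (3)·(2/11) = 21/11.
The best pure response is center with expected payoff 21/11.

21/11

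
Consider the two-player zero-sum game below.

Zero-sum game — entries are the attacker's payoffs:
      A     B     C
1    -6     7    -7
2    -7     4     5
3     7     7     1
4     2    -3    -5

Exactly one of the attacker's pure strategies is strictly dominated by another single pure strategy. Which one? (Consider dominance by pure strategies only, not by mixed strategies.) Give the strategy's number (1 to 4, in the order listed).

Compare 4 with 3: 7 > 2, 7 > -3, 1 > -5.
So 3 strictly dominates 4 for the attacker; 4 is strictly dominated.

4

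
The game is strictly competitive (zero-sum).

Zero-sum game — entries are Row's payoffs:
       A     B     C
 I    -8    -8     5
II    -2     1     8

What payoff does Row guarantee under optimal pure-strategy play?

-2

Row minima: -8, -2 → Row's maximin is -2.
Column maxima: -2, 1, 8 → Column's minimax is -2.
They coincide at (II, A), so the value is -2.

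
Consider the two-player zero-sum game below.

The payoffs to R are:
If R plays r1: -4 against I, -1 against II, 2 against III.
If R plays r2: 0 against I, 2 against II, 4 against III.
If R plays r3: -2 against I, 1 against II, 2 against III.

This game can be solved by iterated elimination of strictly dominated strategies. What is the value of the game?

0

Row r3 is strictly dominated by row r2 (0>-2, 2>1, 4>2); eliminate r3.
Row r1 is strictly dominated by row r2 (0>-4, 2>-1, 4>2); eliminate r1.
Column II is strictly dominated by I for C (0<2); eliminate II.
Column III is strictly dominated by I for C (0<4); eliminate III.
Only (r2, I) remains, with payoff 0.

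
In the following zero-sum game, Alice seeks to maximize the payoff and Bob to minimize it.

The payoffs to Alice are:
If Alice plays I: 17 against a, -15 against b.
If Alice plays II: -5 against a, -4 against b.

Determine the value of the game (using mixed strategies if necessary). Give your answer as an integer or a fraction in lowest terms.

-13/3

Row minima are -15 and -5, so Alice's maximin is -5; column maxima are 17 and -4, so Bob's minimax is -4. These differ, so the equilibrium is in mixed strategies.
Let Alice play I with probability p. Bob is indifferent when 17p − 5(1−p) = −15p − 4(1−p), giving p = 1/33.
Let Bob play a with probability q. Alice is indifferent when 17q − 15(1−q) = −5q − 4(1−q), giving q = 1/3.
The value is 17·(1/3) + (-15)·(2/3) = -13/3.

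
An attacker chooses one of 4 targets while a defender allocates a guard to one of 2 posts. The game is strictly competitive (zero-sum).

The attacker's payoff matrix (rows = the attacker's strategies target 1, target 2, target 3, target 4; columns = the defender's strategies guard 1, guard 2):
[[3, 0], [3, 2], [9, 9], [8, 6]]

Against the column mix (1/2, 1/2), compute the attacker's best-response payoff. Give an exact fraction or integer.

target 1: (3)·(1/2) + (0)·(1/2) = 3/2.
target 2: (3)·(1/2) + (2)·(1/2) = 5/2.
target 3: (9)·(1/2) + (9)·(1/2) = 9.
target 4: (8)·(1/2) + (6)·(1/2) = 7.
The best pure response is target 3 with expected payoff 9.

9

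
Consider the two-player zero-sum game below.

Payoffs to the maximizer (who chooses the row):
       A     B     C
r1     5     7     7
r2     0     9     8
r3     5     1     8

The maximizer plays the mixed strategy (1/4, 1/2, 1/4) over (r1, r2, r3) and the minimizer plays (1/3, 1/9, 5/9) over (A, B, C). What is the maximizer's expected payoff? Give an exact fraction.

211/36

Against (1/3, 1/9, 5/9), each row's expected payoff is r1: 19/3; r2: 49/9; r3: 56/9.
Taking the (1/4, 1/2, 1/4)-weighted average: (1/4)·(19/3) + (1/2)·(49/9) + (1/4)·(56/9) = 211/36.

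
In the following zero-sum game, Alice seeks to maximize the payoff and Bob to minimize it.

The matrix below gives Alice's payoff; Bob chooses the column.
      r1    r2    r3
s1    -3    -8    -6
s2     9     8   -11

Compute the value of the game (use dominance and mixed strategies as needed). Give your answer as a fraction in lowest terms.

Column r1 is strictly dominated by r2 for Bob (it gives Alice more in every row).
The remaining 2×2 game on (s1, s2) × (r2, r3) has no saddle point. Let Alice play s1 with probability p; indifference gives −8p + 8(1−p) = −6p − 11(1−p), so p = 19/21.
Similarly Bob's optimal q on r2 is 5/21, and the value is -8·(5/21) + (-6)·(16/21) = -136/21.

-136/21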